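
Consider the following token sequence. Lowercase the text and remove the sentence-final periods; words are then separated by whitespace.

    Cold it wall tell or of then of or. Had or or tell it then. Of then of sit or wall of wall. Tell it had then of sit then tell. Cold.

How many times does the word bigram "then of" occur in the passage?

4

Scanning the 31 overlapping bigram windows for "then of":
  position 7–8: then of
  position 15–16: then of
  position 17–18: then of
  position 27–28: then of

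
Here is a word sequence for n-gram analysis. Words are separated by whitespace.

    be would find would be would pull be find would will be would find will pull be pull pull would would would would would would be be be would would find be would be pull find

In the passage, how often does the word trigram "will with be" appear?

0

Scanning the 34 overlapping trigram windows for "will with be":
  (none found)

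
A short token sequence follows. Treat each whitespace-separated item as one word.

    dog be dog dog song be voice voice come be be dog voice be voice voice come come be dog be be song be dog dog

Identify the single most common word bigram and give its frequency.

"be dog", 4 times

Bigram frequencies (highest first):
  be dog: 4
  dog be: 2
  dog dog: 2
  song be: 2
  be voice: 2
  voice voice: 2
  … (8 more, each ≤ 2)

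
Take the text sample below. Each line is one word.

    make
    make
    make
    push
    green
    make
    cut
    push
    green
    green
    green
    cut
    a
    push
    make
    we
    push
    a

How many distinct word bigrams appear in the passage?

18 tokens → 17 bigram windows in total.
Repeated bigrams (each contributes count−1 duplicates):
  green green: 2
  make make: 2
  push green: 2
3 duplicate windows → 17 − 3 = 14 distinct.

14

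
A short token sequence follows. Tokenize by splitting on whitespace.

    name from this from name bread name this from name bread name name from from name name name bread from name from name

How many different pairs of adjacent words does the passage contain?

23 tokens → 22 bigram windows in total.
Repeated bigrams (each contributes count−1 duplicates):
  from name: 5
  name bread: 3
  name from: 3
  name name: 3
  bread name: 2
  this from: 2
12 duplicate windows → 22 − 12 = 10 distinct.

10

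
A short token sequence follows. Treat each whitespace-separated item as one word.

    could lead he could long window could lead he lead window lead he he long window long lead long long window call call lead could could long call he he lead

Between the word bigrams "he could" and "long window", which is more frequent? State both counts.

"long window" (3 vs 1)

"he could": 1 occurrence
"long window": 3 occurrences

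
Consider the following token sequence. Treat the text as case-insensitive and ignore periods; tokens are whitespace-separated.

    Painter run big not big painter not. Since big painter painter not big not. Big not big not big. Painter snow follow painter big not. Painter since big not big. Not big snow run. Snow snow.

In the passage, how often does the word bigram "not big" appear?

7

Scanning the 35 overlapping bigram windows for "not big":
  position 4–5: not big
  position 12–13: not big
  position 14–15: not big
  position 16–17: not big
  position 18–19: not big
  position 29–30: not big
  position 31–32: not big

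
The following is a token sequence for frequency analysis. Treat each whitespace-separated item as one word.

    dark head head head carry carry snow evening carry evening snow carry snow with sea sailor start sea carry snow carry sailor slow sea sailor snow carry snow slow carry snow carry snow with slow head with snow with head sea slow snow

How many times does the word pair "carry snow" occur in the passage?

6

Scanning the 42 overlapping bigram windows for "carry snow":
  position 6–7: carry snow
  position 12–13: carry snow
  position 19–20: carry snow
  position 27–28: carry snow
  position 30–31: carry snow
  position 32–33: carry snow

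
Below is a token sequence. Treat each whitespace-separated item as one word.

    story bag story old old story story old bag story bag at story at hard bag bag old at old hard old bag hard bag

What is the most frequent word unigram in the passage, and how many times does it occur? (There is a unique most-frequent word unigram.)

"bag", 7 times

Unigram frequencies (highest first):
  bag: 7
  story: 6
  old: 6
  at: 3
  hard: 3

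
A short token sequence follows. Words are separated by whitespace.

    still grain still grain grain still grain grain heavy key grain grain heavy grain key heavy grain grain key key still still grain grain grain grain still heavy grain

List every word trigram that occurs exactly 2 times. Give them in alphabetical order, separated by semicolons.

Trigram counts meeting the condition (exactly 2 times):
  grain grain grain: 2
  grain grain heavy: 2
  grain grain still: 2
  grain still grain: 2

grain grain grain; grain grain heavy; grain grain still; grain still grain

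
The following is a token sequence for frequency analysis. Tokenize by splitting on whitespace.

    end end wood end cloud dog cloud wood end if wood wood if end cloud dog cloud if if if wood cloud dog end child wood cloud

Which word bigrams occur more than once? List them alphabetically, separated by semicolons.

cloud dog; dog cloud; end cloud; if if; if wood; wood cloud; wood end

Bigram counts meeting the condition (more than once):
  cloud dog: 3
  dog cloud: 2
  end cloud: 2
  if if: 2
  if wood: 2
  wood cloud: 2
  wood end: 2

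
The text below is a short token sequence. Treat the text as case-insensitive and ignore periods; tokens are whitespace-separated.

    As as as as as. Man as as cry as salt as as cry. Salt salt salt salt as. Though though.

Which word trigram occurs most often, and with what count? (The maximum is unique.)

"as as as", 3 times

Trigram frequencies (highest first):
  as as as: 3
  as as cry: 2
  salt salt salt: 2
  as as man: 1
  as man as: 1
  man as as: 1
  … (9 more, each ≤ 1)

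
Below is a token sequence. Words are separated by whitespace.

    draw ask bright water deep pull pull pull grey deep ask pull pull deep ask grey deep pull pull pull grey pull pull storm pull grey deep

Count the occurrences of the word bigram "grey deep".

Scanning the 26 overlapping bigram windows for "grey deep":
  position 9–10: grey deep
  position 16–17: grey deep
  position 26–27: grey deep

3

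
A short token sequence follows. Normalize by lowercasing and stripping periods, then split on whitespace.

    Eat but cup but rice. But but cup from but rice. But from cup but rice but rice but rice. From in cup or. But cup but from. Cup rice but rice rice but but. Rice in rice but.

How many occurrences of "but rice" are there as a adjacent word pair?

7

Scanning the 38 overlapping bigram windows for "but rice":
  position 4–5: but rice
  position 10–11: but rice
  position 15–16: but rice
  position 17–18: but rice
  position 19–20: but rice
  position 31–32: but rice
  position 35–36: but rice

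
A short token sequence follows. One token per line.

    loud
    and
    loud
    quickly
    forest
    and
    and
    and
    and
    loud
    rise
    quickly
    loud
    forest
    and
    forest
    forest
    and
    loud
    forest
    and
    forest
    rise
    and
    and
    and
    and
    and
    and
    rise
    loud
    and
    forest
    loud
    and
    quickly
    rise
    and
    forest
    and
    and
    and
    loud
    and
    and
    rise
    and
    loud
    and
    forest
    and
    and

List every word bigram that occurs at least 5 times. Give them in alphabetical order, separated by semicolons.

and and; and forest; and loud; forest and; loud and

Bigram counts meeting the condition (at least 5 times):
  and and: 12
  and forest: 5
  and loud: 5
  forest and: 6
  loud and: 5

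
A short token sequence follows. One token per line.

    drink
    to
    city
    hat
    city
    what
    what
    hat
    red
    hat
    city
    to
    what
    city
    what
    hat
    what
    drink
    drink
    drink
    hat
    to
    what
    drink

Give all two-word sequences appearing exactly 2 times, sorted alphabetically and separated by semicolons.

city what; drink drink; hat city; to what; what drink; what hat

Bigram counts meeting the condition (exactly 2 times):
  city what: 2
  drink drink: 2
  hat city: 2
  to what: 2
  what drink: 2
  what hat: 2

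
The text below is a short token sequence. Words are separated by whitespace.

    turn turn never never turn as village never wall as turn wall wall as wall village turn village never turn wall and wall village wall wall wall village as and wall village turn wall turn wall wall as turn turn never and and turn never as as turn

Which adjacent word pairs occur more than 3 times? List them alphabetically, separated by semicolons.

turn wall; wall village; wall wall

Bigram counts meeting the condition (more than 3 times):
  turn wall: 4
  wall village: 4
  wall wall: 4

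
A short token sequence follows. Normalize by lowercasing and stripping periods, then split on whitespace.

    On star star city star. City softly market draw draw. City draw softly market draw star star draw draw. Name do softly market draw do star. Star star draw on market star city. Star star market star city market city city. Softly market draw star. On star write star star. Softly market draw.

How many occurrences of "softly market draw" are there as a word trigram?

Scanning the 51 overlapping trigram windows for "softly market draw":
  position 7–9: softly market draw
  position 13–15: softly market draw
  position 22–24: softly market draw
  position 42–44: softly market draw
  position 51–53: softly market draw

5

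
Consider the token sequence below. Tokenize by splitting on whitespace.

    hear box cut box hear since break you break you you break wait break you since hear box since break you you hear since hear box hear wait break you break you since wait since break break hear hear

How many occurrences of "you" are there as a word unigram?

Scanning the 39 tokens for "you":
  position 8: you
  position 10: you
  position 11: you
  position 15: you
  position 21: you
  position 22: you
  position 30: you
  position 32: you

8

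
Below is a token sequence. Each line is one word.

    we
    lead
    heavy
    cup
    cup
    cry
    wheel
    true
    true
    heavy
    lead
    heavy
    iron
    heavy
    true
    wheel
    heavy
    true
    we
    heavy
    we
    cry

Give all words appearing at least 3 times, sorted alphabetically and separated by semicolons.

heavy; true; we

Unigram counts meeting the condition (at least 3 times):
  heavy: 6
  true: 4
  we: 3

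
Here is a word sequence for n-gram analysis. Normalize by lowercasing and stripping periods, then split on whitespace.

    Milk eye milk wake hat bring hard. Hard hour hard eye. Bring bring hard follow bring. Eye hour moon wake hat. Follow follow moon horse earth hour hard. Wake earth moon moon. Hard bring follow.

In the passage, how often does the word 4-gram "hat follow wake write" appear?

Scanning the 32 overlapping 4-gram windows for "hat follow wake write":
  (none found)

0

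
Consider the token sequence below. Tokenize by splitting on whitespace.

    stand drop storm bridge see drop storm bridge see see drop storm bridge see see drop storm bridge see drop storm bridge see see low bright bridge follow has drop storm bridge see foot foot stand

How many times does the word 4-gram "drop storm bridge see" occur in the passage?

Scanning the 33 overlapping 4-gram windows for "drop storm bridge see":
  position 2–5: drop storm bridge see
  position 6–9: drop storm bridge see
  position 11–14: drop storm bridge see
  position 16–19: drop storm bridge see
  position 20–23: drop storm bridge see
  position 30–33: drop storm bridge see

6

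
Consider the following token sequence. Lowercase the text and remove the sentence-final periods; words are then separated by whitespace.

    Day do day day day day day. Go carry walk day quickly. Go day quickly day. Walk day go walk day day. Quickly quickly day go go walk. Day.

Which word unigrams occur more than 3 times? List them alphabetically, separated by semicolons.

day; go; quickly; walk

Unigram counts meeting the condition (more than 3 times):
  day: 14
  go: 5
  quickly: 4
  walk: 4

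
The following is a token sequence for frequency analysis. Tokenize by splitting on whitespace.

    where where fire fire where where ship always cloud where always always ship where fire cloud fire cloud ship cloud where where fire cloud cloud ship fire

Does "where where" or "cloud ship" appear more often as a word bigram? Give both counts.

"where where": 3 occurrences
"cloud ship": 2 occurrences

"where where" (3 vs 2)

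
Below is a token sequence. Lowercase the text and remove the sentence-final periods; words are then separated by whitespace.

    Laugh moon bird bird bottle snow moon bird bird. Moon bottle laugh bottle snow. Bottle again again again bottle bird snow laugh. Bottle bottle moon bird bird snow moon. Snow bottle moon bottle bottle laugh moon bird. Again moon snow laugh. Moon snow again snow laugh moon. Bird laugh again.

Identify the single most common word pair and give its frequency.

Bigram frequencies (highest first):
  moon bird: 5
  laugh moon: 4
  bird bird: 3
  snow laugh: 3
  moon snow: 3
  bottle snow: 2
  … (20 more, each ≤ 2)

"moon bird", 5 times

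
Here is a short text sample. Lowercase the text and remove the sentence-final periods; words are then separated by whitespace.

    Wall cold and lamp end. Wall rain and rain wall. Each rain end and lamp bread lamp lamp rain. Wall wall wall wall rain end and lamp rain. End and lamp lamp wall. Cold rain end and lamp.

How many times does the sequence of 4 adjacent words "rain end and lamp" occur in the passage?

Scanning the 35 overlapping 4-gram windows for "rain end and lamp":
  position 12–15: rain end and lamp
  position 24–27: rain end and lamp
  position 28–31: rain end and lamp
  position 35–38: rain end and lamp

4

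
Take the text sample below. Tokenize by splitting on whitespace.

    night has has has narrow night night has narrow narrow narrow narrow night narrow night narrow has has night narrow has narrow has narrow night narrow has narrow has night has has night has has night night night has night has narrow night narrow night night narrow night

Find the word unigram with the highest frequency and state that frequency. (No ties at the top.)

"night", 17 times

Unigram frequencies (highest first):
  night: 17
  has: 16
  narrow: 15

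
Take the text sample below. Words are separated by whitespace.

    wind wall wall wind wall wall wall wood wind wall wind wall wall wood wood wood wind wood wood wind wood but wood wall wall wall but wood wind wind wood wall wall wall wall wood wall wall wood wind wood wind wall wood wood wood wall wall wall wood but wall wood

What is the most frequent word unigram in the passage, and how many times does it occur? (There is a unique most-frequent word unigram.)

"wall", 22 times

Unigram frequencies (highest first):
  wall: 22
  wood: 18
  wind: 10
  but: 3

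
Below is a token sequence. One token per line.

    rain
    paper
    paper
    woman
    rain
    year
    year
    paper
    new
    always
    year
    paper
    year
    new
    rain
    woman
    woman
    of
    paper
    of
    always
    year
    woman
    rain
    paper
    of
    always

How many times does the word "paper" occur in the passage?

Scanning the 27 tokens for "paper":
  position 2: paper
  position 3: paper
  position 8: paper
  position 12: paper
  position 19: paper
  position 25: paper

6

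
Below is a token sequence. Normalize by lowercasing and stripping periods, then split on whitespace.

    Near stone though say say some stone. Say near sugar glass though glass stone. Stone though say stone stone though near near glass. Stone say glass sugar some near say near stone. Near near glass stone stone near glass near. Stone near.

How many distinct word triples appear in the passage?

34

42 tokens → 40 trigram windows in total.
Repeated trigrams (each contributes count−1 duplicates):
  glass stone stone: 2
  near glass stone: 2
  near near glass: 2
  near stone near: 2
  stone stone though: 2
  stone though say: 2
6 duplicate windows → 40 − 6 = 34 distinct.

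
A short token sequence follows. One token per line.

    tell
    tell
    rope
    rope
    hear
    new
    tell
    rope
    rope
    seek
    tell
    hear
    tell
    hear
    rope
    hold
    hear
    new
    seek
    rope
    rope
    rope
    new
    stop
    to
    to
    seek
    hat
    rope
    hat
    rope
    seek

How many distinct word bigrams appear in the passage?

23

32 tokens → 31 bigram windows in total.
Repeated bigrams (each contributes count−1 duplicates):
  rope rope: 4
  hat rope: 2
  hear new: 2
  rope seek: 2
  tell hear: 2
  tell rope: 2
8 duplicate windows → 31 − 8 = 23 distinct.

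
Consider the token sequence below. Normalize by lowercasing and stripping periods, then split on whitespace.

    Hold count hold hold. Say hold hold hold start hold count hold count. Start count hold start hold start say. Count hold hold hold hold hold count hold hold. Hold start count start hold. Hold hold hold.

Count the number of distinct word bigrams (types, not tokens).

11

37 tokens → 36 bigram windows in total.
Repeated bigrams (each contributes count−1 duplicates):
  hold hold: 12
  count hold: 5
  hold count: 4
  hold start: 4
  start hold: 3
  count start: 2
  start count: 2
25 duplicate windows → 36 − 25 = 11 distinct.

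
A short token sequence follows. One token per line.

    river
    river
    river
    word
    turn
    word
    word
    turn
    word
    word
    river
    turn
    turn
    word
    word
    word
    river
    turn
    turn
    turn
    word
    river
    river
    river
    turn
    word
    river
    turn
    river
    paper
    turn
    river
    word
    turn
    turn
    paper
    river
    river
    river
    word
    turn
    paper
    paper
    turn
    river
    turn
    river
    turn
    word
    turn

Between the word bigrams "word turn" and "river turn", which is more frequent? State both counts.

"river turn" (6 vs 5)

"word turn": 5 occurrences
"river turn": 6 occurrences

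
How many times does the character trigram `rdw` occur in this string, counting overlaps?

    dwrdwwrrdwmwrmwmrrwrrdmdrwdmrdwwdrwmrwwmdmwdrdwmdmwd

4

Sliding a length-3 window over the 52 characters (50 positions):
  position 3–5: rdw
  position 8–10: rdw
  position 29–31: rdw
  position 45–47: rdw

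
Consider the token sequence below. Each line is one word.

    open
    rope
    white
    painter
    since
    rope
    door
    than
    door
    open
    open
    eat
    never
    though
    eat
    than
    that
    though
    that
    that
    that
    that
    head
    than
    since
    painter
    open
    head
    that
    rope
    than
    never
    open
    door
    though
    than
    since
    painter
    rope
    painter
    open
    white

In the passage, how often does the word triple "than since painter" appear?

2

Scanning the 40 overlapping trigram windows for "than since painter":
  position 24–26: than since painter
  position 36–38: than since painter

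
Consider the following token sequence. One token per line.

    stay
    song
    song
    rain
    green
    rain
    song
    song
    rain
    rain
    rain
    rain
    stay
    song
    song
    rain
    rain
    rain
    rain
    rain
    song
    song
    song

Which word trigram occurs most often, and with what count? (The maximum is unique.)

"rain rain rain", 5 times

Trigram frequencies (highest first):
  rain rain rain: 5
  song song rain: 3
  stay song song: 2
  rain song song: 2
  song rain rain: 2
  song rain green: 1
  … (6 more, each ≤ 1)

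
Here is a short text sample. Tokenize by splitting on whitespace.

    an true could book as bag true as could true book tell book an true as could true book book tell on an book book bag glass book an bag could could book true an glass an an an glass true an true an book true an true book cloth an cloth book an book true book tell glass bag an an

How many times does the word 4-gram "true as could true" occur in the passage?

2

Scanning the 59 overlapping 4-gram windows for "true as could true":
  position 7–10: true as could true
  position 15–18: true as could true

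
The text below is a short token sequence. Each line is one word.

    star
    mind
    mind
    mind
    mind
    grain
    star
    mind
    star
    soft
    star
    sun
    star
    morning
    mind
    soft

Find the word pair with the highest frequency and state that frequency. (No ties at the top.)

Bigram frequencies (highest first):
  mind mind: 3
  star mind: 2
  mind grain: 1
  grain star: 1
  mind star: 1
  star soft: 1
  … (6 more, each ≤ 1)

"mind mind", 3 times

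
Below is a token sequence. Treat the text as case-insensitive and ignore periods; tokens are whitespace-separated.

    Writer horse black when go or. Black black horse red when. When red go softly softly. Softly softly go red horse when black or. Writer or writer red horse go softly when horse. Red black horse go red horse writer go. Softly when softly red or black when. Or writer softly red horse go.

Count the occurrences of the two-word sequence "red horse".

Scanning the 53 overlapping bigram windows for "red horse":
  position 20–21: red horse
  position 28–29: red horse
  position 38–39: red horse
  position 52–53: red horse

4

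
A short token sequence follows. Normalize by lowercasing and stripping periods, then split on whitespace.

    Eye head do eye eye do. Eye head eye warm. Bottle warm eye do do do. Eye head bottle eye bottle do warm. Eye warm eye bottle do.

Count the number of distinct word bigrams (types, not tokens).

16

28 tokens → 27 bigram windows in total.
Repeated bigrams (each contributes count−1 duplicates):
  do eye: 3
  eye head: 3
  warm eye: 3
  bottle do: 2
  do do: 2
  eye bottle: 2
  eye do: 2
  eye warm: 2
11 duplicate windows → 27 − 11 = 16 distinct.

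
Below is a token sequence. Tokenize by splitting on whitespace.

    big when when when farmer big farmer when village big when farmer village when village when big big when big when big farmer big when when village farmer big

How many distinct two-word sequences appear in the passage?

29 tokens → 28 bigram windows in total.
Repeated bigrams (each contributes count−1 duplicates):
  big when: 5
  farmer big: 3
  when big: 3
  when village: 3
  when when: 3
  big farmer: 2
  village when: 2
  when farmer: 2
15 duplicate windows → 28 − 15 = 13 distinct.

13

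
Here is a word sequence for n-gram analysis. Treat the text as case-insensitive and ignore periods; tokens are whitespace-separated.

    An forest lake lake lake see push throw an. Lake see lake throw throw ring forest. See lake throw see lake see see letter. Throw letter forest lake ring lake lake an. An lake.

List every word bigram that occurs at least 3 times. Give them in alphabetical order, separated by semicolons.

lake lake; lake see; see lake

Bigram counts meeting the condition (at least 3 times):
  lake lake: 3
  lake see: 3
  see lake: 3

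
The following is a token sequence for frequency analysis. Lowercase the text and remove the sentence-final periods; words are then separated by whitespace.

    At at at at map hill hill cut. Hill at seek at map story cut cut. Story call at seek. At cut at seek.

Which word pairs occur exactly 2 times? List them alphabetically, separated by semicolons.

at map; seek at

Bigram counts meeting the condition (exactly 2 times):
  at map: 2
  seek at: 2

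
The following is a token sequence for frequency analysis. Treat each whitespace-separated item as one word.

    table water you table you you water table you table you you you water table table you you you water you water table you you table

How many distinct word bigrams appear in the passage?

26 tokens → 25 bigram windows in total.
Repeated bigrams (each contributes count−1 duplicates):
  you you: 6
  table you: 5
  you water: 4
  water table: 3
  you table: 3
  water you: 2
17 duplicate windows → 25 − 17 = 8 distinct.

8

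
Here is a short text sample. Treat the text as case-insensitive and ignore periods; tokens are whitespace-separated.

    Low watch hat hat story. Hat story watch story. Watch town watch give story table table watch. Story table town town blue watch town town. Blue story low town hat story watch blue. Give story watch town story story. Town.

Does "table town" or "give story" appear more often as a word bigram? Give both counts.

"give story" (2 vs 1)

"table town": 1 occurrence
"give story": 2 occurrences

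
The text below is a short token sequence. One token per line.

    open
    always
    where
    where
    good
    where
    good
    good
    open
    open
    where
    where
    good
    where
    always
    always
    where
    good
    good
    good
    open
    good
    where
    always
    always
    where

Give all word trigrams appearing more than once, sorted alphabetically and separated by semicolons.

always always where; good good open; good where always; where always always; where good good; where good where; where where good

Trigram counts meeting the condition (more than once):
  always always where: 2
  good good open: 2
  good where always: 2
  where always always: 2
  where good good: 2
  where good where: 2
  where where good: 2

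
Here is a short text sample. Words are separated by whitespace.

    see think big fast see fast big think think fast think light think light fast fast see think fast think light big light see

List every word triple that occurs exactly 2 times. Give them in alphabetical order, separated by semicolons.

fast think light; think fast think

Trigram counts meeting the condition (exactly 2 times):
  fast think light: 2
  think fast think: 2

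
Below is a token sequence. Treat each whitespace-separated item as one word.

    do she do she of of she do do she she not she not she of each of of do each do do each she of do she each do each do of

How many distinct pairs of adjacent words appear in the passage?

33 tokens → 32 bigram windows in total.
Repeated bigrams (each contributes count−1 duplicates):
  do she: 4
  do each: 3
  each do: 3
  she of: 3
  do do: 2
  not she: 2
  of do: 2
  of of: 2
  … (2 more repeated)
15 duplicate windows → 32 − 15 = 17 distinct.

17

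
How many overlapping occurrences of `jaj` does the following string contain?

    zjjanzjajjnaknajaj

Sliding a length-3 window over the 18 characters (16 positions):
  position 7–9: jaj
  position 16–18: jaj

2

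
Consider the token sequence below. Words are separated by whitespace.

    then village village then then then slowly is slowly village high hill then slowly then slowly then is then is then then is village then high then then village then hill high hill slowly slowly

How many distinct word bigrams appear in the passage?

35 tokens → 34 bigram windows in total.
Repeated bigrams (each contributes count−1 duplicates):
  then then: 4
  then is: 3
  then slowly: 3
  village then: 3
  high hill: 2
  is then: 2
  slowly then: 2
  then village: 2
13 duplicate windows → 34 − 13 = 21 distinct.

21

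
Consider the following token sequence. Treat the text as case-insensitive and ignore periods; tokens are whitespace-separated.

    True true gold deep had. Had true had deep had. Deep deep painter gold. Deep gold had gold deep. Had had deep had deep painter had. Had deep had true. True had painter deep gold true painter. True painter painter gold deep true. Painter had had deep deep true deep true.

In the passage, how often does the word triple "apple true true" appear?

Scanning the 49 overlapping trigram windows for "apple true true":
  (none found)

0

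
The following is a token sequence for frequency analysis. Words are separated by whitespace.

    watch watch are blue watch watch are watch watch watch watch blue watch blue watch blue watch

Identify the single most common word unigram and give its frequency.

Unigram frequencies (highest first):
  watch: 11
  blue: 4
  are: 2

"watch", 11 times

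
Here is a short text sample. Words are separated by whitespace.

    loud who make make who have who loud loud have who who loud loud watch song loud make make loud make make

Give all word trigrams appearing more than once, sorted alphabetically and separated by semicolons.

Trigram counts meeting the condition (more than once):
  loud make make: 2
  who loud loud: 2

loud make make; who loud loud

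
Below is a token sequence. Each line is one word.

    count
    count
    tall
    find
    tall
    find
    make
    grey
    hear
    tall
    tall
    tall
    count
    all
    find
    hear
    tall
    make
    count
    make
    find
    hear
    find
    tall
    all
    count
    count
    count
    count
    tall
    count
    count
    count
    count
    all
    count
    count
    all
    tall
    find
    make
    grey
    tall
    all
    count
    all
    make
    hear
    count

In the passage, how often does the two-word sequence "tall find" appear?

Scanning the 48 overlapping bigram windows for "tall find":
  position 3–4: tall find
  position 5–6: tall find
  position 39–40: tall find

3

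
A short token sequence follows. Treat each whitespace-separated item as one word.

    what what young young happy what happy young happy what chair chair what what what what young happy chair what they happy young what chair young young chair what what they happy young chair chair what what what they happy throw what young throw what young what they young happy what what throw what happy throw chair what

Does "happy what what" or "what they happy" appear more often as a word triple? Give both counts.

"happy what what": 1 occurrence
"what they happy": 3 occurrences

"what they happy" (3 vs 1)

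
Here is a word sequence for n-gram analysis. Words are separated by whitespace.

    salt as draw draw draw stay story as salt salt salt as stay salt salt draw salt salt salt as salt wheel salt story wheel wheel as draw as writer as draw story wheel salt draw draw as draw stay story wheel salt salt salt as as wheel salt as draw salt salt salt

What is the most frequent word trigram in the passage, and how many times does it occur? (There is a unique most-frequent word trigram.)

"salt salt salt", 4 times

Trigram frequencies (highest first):
  salt salt salt: 4
  salt salt as: 3
  salt as draw: 2
  draw stay story: 2
  draw salt salt: 2
  story wheel salt: 2
  … (37 more, each ≤ 1)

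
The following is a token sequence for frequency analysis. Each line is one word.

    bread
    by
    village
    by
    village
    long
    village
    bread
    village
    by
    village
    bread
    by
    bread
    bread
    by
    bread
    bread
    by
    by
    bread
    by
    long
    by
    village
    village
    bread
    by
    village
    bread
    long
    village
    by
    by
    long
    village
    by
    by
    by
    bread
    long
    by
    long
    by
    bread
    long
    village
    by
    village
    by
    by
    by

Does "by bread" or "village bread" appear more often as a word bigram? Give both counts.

"by bread" (5 vs 4)

"by bread": 5 occurrences
"village bread": 4 occurrences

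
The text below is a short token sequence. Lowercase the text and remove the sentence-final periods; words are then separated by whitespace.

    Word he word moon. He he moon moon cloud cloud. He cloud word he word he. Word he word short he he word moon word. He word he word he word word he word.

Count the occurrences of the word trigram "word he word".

8

Scanning the 32 overlapping trigram windows for "word he word":
  position 1–3: word he word
  position 13–15: word he word
  position 15–17: word he word
  position 17–19: word he word
  position 25–27: word he word
  position 27–29: word he word
  position 29–31: word he word
  position 32–34: word he word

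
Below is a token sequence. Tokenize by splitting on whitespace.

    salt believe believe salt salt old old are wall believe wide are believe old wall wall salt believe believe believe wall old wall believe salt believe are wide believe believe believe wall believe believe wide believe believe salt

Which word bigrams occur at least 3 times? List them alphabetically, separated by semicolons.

believe believe; believe salt; salt believe; wall believe

Bigram counts meeting the condition (at least 3 times):
  believe believe: 7
  believe salt: 3
  salt believe: 3
  wall believe: 3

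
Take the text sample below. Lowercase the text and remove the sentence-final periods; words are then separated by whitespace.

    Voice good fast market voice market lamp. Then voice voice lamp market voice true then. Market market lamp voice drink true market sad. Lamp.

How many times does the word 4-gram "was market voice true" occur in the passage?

Scanning the 21 overlapping 4-gram windows for "was market voice true":
  (none found)

0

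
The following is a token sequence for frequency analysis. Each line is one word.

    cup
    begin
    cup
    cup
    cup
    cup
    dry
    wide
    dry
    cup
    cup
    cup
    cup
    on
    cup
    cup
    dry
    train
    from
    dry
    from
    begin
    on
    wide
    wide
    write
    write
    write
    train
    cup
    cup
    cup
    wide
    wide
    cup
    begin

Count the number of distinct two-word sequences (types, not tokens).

36 tokens → 35 bigram windows in total.
Repeated bigrams (each contributes count−1 duplicates):
  cup cup: 9
  cup begin: 2
  cup dry: 2
  wide wide: 2
  write write: 2
12 duplicate windows → 35 − 12 = 23 distinct.

23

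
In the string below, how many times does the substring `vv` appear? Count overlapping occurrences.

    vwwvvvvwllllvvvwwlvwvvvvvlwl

Sliding a length-2 window over the 28 characters (27 positions):
  position 4–5: vv
  position 5–6: vv
  position 6–7: vv
  position 13–14: vv
  position 14–15: vv
  position 21–22: vv
  position 22–23: vv
  position 23–24: vv
  position 24–25: vv

9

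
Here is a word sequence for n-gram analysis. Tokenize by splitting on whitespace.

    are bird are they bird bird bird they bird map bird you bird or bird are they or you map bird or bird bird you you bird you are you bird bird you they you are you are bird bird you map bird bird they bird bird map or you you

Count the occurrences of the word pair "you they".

1

Scanning the 50 overlapping bigram windows for "you they":
  position 33–34: you they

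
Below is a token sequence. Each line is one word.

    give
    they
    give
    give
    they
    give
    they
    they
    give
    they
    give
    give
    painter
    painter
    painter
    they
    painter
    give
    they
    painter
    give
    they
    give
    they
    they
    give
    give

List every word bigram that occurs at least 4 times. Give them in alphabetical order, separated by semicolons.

give they; they give

Bigram counts meeting the condition (at least 4 times):
  give they: 7
  they give: 6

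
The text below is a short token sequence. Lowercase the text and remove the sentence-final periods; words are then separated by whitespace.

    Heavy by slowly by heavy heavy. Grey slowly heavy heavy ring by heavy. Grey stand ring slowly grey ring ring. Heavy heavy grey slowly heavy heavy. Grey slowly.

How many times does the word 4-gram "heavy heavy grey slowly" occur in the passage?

Scanning the 25 overlapping 4-gram windows for "heavy heavy grey slowly":
  position 5–8: heavy heavy grey slowly
  position 21–24: heavy heavy grey slowly
  position 25–28: heavy heavy grey slowly

3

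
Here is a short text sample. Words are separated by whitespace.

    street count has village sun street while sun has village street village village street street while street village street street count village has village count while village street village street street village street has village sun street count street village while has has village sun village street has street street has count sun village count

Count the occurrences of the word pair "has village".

5

Scanning the 54 overlapping bigram windows for "has village":
  position 3–4: has village
  position 9–10: has village
  position 23–24: has village
  position 34–35: has village
  position 43–44: has village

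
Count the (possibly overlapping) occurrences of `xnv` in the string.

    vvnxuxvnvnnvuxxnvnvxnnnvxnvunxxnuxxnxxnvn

3

Sliding a length-3 window over the 41 characters (39 positions):
  position 15–17: xnv
  position 25–27: xnv
  position 38–40: xnv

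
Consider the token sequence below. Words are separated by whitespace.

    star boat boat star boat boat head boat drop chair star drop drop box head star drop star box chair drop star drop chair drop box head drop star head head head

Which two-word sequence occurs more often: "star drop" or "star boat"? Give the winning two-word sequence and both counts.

"star drop" (3 vs 2)

"star drop": 3 occurrences
"star boat": 2 occurrences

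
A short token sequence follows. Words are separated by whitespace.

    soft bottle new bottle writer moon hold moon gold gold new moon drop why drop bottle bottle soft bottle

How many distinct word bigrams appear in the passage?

19 tokens → 18 bigram windows in total.
Repeated bigrams (each contributes count−1 duplicates):
  soft bottle: 2
1 duplicate windows → 18 − 1 = 17 distinct.

17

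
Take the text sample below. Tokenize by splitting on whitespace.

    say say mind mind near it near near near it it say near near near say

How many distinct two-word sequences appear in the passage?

16 tokens → 15 bigram windows in total.
Repeated bigrams (each contributes count−1 duplicates):
  near near: 4
  near it: 2
4 duplicate windows → 15 − 4 = 11 distinct.

11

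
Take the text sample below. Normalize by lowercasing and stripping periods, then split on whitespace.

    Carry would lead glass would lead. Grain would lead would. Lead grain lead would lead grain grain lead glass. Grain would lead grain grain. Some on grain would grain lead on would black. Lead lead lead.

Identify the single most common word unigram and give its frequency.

Unigram frequencies (highest first):
  lead: 12
  grain: 9
  would: 8
  glass: 2
  on: 2
  carry: 1
  … (2 more, each ≤ 1)

"lead", 12 times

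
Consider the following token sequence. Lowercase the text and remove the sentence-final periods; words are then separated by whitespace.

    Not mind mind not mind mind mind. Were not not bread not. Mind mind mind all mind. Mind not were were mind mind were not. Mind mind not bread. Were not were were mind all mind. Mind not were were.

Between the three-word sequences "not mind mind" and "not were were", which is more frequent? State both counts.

"not mind mind" (4 vs 3)

"not mind mind": 4 occurrences
"not were were": 3 occurrences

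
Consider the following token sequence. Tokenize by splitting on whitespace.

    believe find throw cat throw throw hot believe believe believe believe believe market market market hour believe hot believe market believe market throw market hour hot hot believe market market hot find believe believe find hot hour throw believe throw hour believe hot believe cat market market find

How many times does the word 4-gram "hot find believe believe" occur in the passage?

1

Scanning the 45 overlapping 4-gram windows for "hot find believe believe":
  position 31–34: hot find believe believe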